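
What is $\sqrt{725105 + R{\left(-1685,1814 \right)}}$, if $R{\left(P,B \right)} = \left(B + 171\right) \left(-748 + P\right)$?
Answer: $20 i \sqrt{10261} \approx 2025.9 i$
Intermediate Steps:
$R{\left(P,B \right)} = \left(-748 + P\right) \left(171 + B\right)$ ($R{\left(P,B \right)} = \left(171 + B\right) \left(-748 + P\right) = \left(-748 + P\right) \left(171 + B\right)$)
$\sqrt{725105 + R{\left(-1685,1814 \right)}} = \sqrt{725105 + \left(-127908 - 1356872 + 171 \left(-1685\right) + 1814 \left(-1685\right)\right)} = \sqrt{725105 - 4829505} = \sqrt{-4104400} = 20 i \sqrt{10261}$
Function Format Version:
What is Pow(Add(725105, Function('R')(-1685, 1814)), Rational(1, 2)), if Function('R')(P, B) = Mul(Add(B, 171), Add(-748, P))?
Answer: Mul(20, I, Pow(10261, Rational(1, 2))) ≈ Mul(2025.9, I)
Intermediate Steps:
Function('R')(P, B) = Mul(Add(-748, P), Add(171, B)) (Function('R')(P, B) = Mul(Add(171, B), Add(-748, P)) = Mul(Add(-748, P), Add(171, B)))
Pow(Add(725105, Function('R')(-1685, 1814)), Rational(1, 2)) = Pow(Add(725105, Add(-127908, Mul(-748, 1814), Mul(171, -1685), Mul(1814, -1685))), Rational(1, 2)) = Pow(Add(725105, Add(-127908, -1356872, -288135, -3056590)), Rational(1, 2)) = Pow(Add(725105, -4829505), Rational(1, 2)) = Pow(-4104400, Rational(1, 2)) = Mul(20, I, Pow(10261, Rational(1, 2)))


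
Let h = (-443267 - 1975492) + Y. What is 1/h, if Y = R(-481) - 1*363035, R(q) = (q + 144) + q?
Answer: -1/2782612 ≈ -3.5937e-7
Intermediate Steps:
R(q) = 144 + 2*q (R(q) = (144 + q) + q = 144 + 2*q)
Y = -363853 (Y = (144 + 2*(-481)) - 1*363035 = (144 - 962) - 363035 = -818 - 363035 = -363853)
h = -2782612 (h = (-443267 - 1975492) - 363853 = -2418759 - 363853 = -2782612)
1/h = 1/(-2782612) = -1/2782612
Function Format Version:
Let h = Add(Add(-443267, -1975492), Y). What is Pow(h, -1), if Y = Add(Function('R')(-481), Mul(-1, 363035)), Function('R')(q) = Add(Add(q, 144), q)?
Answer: Rational(-1, 2782612) ≈ -3.5937e-7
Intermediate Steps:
Function('R')(q) = Add(144, Mul(2, q)) (Function('R')(q) = Add(Add(144, q), q) = Add(144, Mul(2, q)))
Y = -363853 (Y = Add(Add(144, Mul(2, -481)), Mul(-1, 363035)) = Add(Add(144, -962), -363035) = Add(-818, -363035) = -363853)
h = -2782612 (h = Add(Add(-443267, -1975492), -363853) = Add(-2418759, -363853) = -2782612)
Pow(h, -1) = Pow(-2782612, -1) = Rational(-1, 2782612)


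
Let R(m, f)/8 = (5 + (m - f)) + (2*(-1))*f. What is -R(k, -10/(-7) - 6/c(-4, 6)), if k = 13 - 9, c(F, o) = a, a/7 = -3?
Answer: -216/7 ≈ -30.857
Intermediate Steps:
a = -21 (a = 7*(-3) = -21)
c(F, o) = -21
k = 4
R(m, f) = 40 - 24*f + 8*m (R(m, f) = 8*((5 + (m - f)) + (2*(-1))*f) = 8*((5 + m - f) - 2*f) = 8*(5 + m - 3*f) = 40 - 24*f + 8*m)
-R(k, -10/(-7) - 6/c(-4, 6)) = -(40 - 24*(-10/(-7) - 6/(-21)) + 8*4) = -(40 - 24*(-10*(-⅐) - 6*(-1/21)) + 32) = -(40 - 24*(10/7 + 2/7) + 32) = -(40 - 24*12/7 + 32) = -(40 - 288/7 + 32) = -1*216/7 = -216/7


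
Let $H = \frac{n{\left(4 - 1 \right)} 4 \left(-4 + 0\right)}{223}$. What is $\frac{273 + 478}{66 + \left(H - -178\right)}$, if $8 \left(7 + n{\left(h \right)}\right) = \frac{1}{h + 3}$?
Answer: $\frac{502419}{163571} \approx 3.0716$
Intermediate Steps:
$n{\left(h \right)} = -7 + \frac{1}{8 \left(3 + h\right)}$ ($n{\left(h \right)} = -7 + \frac{1}{8 \left(h + 3\right)} = -7 + \frac{1}{8 \left(3 + h\right)}$)
$H = \frac{335}{669}$ ($H = \frac{\frac{-167 - 56 \left(4 - 1\right)}{8 \left(3 + \left(4 - 1\right)\right)} 4 \left(-4 + 0\right)}{223} = \frac{-167 - 56 \left(4 - 1\right)}{8 \left(3 + \left(4 - 1\right)\right)} 4 \left(-4\right) \frac{1}{223} = \frac{-167 - 168}{8 \left(3 + 3\right)} 4 \left(-4\right) \frac{1}{223} = \frac{-167 - 168}{8 \cdot 6} \cdot 4 \left(-4\right) \frac{1}{223} = \frac{1}{8} \cdot \frac{1}{6} \left(-335\right) 4 \left(-4\right) \frac{1}{223} = \left(- \frac{335}{48}\right) 4 \left(-4\right) \frac{1}{223} = \left(- \frac{335}{12}\right) \left(-4\right) \frac{1}{223} = \frac{335}{3} \cdot \frac{1}{223} = \frac{335}{669} \approx 0.50075$)
$\frac{273 + 478}{66 + \left(H - -178\right)} = \frac{273 + 478}{66 + \left(\frac{335}{669} - -178\right)} = \frac{751}{66 + \left(\frac{335}{669} + 178\right)} = \frac{751}{66 + \frac{119417}{669}} = \frac{751}{\frac{163571}{669}} = 751 \cdot \frac{669}{163571} = \frac{502419}{163571}$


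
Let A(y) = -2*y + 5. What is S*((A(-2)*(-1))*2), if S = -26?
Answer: 468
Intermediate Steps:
A(y) = 5 - 2*y
S*((A(-2)*(-1))*2) = -26*(5 - 2*(-2))*(-1)*2 = -26*(5 + 4)*(-1)*2 = -26*9*(-1)*2 = -(-234)*2 = -26*(-18) = 468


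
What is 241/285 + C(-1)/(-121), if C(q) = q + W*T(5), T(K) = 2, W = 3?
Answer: 27736/34485 ≈ 0.80429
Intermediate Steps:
C(q) = 6 + q (C(q) = q + 3*2 = q + 6 = 6 + q)
241/285 + C(-1)/(-121) = 241/285 + (6 - 1)/(-121) = 241*(1/285) + 5*(-1/121) = 241/285 - 5/121 = 27736/34485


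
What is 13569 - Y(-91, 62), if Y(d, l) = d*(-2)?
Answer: 13387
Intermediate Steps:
Y(d, l) = -2*d
13569 - Y(-91, 62) = 13569 - (-2)*(-91) = 13569 - 1*182 = 13569 - 182 = 13387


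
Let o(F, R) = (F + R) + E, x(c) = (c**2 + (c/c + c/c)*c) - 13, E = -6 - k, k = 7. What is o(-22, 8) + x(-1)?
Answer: -41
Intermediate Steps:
E = -13 (E = -6 - 1*7 = -6 - 7 = -13)
x(c) = -13 + c**2 + 2*c (x(c) = (c**2 + (1 + 1)*c) - 13 = (c**2 + 2*c) - 13 = -13 + c**2 + 2*c)
o(F, R) = -13 + F + R (o(F, R) = (F + R) - 13 = -13 + F + R)
o(-22, 8) + x(-1) = (-13 - 22 + 8) + (-13 + (-1)**2 + 2*(-1)) = -27 + (-13 + 1 - 2) = -27 - 14 = -41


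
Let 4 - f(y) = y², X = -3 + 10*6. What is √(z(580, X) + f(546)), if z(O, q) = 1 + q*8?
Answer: I*√297655 ≈ 545.58*I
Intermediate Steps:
X = 57 (X = -3 + 60 = 57)
z(O, q) = 1 + 8*q
f(y) = 4 - y²
√(z(580, X) + f(546)) = √((1 + 8*57) + (4 - 1*546²)) = √((1 + 456) + (4 - 1*298116)) = √(457 + (4 - 298116)) = √(457 - 298112) = √(-297655) = I*√297655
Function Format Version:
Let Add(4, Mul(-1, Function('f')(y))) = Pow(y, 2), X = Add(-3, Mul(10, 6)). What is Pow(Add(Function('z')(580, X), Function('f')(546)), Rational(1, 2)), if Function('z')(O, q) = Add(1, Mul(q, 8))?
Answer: Mul(I, Pow(297655, Rational(1, 2))) ≈ Mul(545.58, I)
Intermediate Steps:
X = 57 (X = Add(-3, 60) = 57)
Function('z')(O, q) = Add(1, Mul(8, q))
Function('f')(y) = Add(4, Mul(-1, Pow(y, 2)))
Pow(Add(Function('z')(580, X), Function('f')(546)), Rational(1, 2)) = Pow(Add(Add(1, Mul(8, 57)), Add(4, Mul(-1, Pow(546, 2)))), Rational(1, 2)) = Pow(Add(Add(1, 456), Add(4, Mul(-1, 298116))), Rational(1, 2)) = Pow(Add(457, Add(4, -298116)), Rational(1, 2)) = Pow(Add(457, -298112), Rational(1, 2)) = Pow(-297655, Rational(1, 2)) = Mul(I, Pow(297655, Rational(1, 2)))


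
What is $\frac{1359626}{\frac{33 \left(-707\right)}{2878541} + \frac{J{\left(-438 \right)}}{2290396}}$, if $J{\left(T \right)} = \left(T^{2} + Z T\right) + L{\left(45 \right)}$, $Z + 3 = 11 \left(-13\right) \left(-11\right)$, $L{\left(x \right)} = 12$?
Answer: $- \frac{1120501571986582967}{185078671380} \approx -6.0542 \cdot 10^{6}$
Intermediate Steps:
$Z = 1570$ ($Z = -3 + 11 \left(-13\right) \left(-11\right) = -3 - -1573 = -3 + 1573 = 1570$)
$J{\left(T \right)} = 12 + T^{2} + 1570 T$ ($J{\left(T \right)} = \left(T^{2} + 1570 T\right) + 12 = 12 + T^{2} + 1570 T$)
$\frac{1359626}{\frac{33 \left(-707\right)}{2878541} + \frac{J{\left(-438 \right)}}{2290396}} = \frac{1359626}{\frac{33 \left(-707\right)}{2878541} + \frac{12 + \left(-438\right)^{2} + 1570 \left(-438\right)}{2290396}} = \frac{1359626}{\left(-23331\right) \frac{1}{2878541} + \left(12 + 191844 - 687660\right) \frac{1}{2290396}} = \frac{1359626}{- \frac{23331}{2878541} - \frac{123951}{572599}} = \frac{1359626}{- \frac{370157342760}{1648249698059}} = 1359626 \left(- \frac{1648249698059}{370157342760}\right) = - \frac{1120501571986582967}{185078671380}$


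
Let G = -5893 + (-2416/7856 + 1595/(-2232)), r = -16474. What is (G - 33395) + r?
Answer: -61111365121/1095912 ≈ -55763.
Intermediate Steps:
G = -6459329593/1095912 (G = -5893 + (-2416*1/7856 + 1595*(-1/2232)) = -5893 + (-151/491 - 1595/2232) = -5893 - 1120177/1095912 = -6459329593/1095912 ≈ -5894.0)
(G - 33395) + r = (-6459329593/1095912 - 33395) - 16474 = -43057310833/1095912 - 16474 = -61111365121/1095912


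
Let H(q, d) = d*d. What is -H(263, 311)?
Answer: -96721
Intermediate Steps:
H(q, d) = d²
-H(263, 311) = -1*311² = -1*96721 = -96721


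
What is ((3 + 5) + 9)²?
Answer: 289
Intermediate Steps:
((3 + 5) + 9)² = (8 + 9)² = 17² = 289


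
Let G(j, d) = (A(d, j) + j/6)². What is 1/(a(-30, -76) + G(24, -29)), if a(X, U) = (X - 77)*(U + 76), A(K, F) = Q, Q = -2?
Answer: ¼ ≈ 0.25000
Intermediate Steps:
A(K, F) = -2
a(X, U) = (-77 + X)*(76 + U)
G(j, d) = (-2 + j/6)²
1/(a(-30, -76) + G(24, -29)) = 1/((-5852 - 77*(-76) + 76*(-30) - 76*(-30)) + (-12 + 24)²/36) = 1/((-5852 + 5852 - 2280 + 2280) + (1/36)*12²) = 1/(0 + (1/36)*144) = 1/(0 + 4) = 1/4 = ¼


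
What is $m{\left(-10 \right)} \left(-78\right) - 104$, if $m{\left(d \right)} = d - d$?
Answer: $-104$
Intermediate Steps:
$m{\left(d \right)} = 0$
$m{\left(-10 \right)} \left(-78\right) - 104 = 0 \left(-78\right) - 104 = 0 - 104 = -104$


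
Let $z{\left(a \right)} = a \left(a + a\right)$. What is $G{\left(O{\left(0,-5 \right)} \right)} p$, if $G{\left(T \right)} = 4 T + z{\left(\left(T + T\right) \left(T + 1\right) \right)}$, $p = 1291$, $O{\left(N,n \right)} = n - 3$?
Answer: $32347296$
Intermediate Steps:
$O{\left(N,n \right)} = -3 + n$
$z{\left(a \right)} = 2 a^{2}$ ($z{\left(a \right)} = a 2 a = 2 a^{2}$)
$G{\left(T \right)} = 4 T + 8 T^{2} \left(1 + T\right)^{2}$ ($G{\left(T \right)} = 4 T + 2 \left(\left(T + T\right) \left(T + 1\right)\right)^{2} = 4 T + 2 \left(2 T \left(1 + T\right)\right)^{2} = 4 T + 2 \cdot 4 T^{2} \left(1 + T\right)^{2} = 4 T + 8 T^{2} \left(1 + T\right)^{2}$)
$G{\left(O{\left(0,-5 \right)} \right)} p = 4 \left(-3 - 5\right) \left(1 + 2 \left(-3 - 5\right) \left(1 - 8\right)^{2}\right) 1291 = 4 \left(-8\right) \left(1 + 2 \left(-8\right) \left(1 - 8\right)^{2}\right) 1291 = 4 \left(-8\right) \left(1 + 2 \left(-8\right) \left(-7\right)^{2}\right) 1291 = 4 \left(-8\right) \left(1 + 2 \left(-8\right) 49\right) 1291 = 4 \left(-8\right) \left(1 - 784\right) 1291 = 4 \left(-8\right) \left(-783\right) 1291 = 25056 \cdot 1291 = 32347296$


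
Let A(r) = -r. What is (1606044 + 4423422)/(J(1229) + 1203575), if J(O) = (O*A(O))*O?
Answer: -1004911/309188069 ≈ -0.0032502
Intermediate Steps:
J(O) = -O**3 (J(O) = (O*(-O))*O = (-O**2)*O = -O**3)
(1606044 + 4423422)/(J(1229) + 1203575) = (1606044 + 4423422)/(-1*1229**3 + 1203575) = 6029466/(-1*1856331989 + 1203575) = 6029466/(-1856331989 + 1203575) = 6029466/(-1855128414) = 6029466*(-1/1855128414) = -1004911/309188069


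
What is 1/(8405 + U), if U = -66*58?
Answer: 1/4577 ≈ 0.00021848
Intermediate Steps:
U = -3828
1/(8405 + U) = 1/(8405 - 3828) = 1/4577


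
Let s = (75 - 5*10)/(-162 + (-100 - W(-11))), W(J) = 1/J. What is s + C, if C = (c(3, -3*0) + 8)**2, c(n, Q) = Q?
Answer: 184109/2881 ≈ 63.905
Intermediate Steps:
s = -275/2881 (s = (75 - 5*10)/(-162 + (-100 - 1/(-11))) = (75 - 50)/(-162 + (-100 - 1*(-1/11))) = 25/(-162 + (-100 + 1/11)) = 25/(-162 - 1099/11) = 25/(-2881/11) = 25*(-11/2881) = -275/2881 ≈ -0.095453)
C = 64 (C = (-3*0 + 8)**2 = (0 + 8)**2 = 8**2 = 64)
s + C = -275/2881 + 64 = 184109/2881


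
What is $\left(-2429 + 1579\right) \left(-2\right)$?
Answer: $1700$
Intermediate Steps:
$\left(-2429 + 1579\right) \left(-2\right) = \left(-850\right) \left(-2\right) = 1700$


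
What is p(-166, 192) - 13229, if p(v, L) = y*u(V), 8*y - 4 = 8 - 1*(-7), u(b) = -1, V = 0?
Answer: -105851/8 ≈ -13231.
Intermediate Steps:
y = 19/8 (y = ½ + (8 - 1*(-7))/8 = ½ + (8 + 7)/8 = ½ + (⅛)*15 = ½ + 15/8 = 19/8 ≈ 2.3750)
p(v, L) = -19/8 (p(v, L) = (19/8)*(-1) = -19/8)
p(-166, 192) - 13229 = -19/8 - 13229 = -105851/8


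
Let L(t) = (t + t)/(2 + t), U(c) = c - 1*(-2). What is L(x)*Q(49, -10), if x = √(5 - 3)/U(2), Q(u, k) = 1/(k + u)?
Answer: -2/1209 + 8*√2/1209 ≈ 0.0077036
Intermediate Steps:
U(c) = 2 + c (U(c) = c + 2 = 2 + c)
x = √2/4 (x = √(5 - 3)/(2 + 2) = √2/4 ≈ 0.35355)
L(t) = 2*t/(2 + t) (L(t) = (2*t)/(2 + t) = 2*t/(2 + t))
L(x)*Q(49, -10) = (2*(√2/4)/(2 + √2/4))/(-10 + 49) = (√2/(2*(2 + √2/4)))/39 = (√2/(2*(2 + √2/4)))*(1/39) = √2/(78*(2 + √2/4))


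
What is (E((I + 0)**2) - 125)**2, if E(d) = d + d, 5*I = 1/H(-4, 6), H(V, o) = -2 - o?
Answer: 9999800001/640000 ≈ 15625.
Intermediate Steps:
I = -1/40 (I = 1/(5*(-2 - 1*6)) = 1/(5*(-2 - 6)) = (1/5)/(-8) = (1/5)*(-1/8) = -1/40 ≈ -0.025000)
E(d) = 2*d
(E((I + 0)**2) - 125)**2 = (2*(-1/40 + 0)**2 - 125)**2 = (2*(-1/40)**2 - 125)**2 = (2*(1/1600) - 125)**2 = (1/800 - 125)**2 = (-99999/800)**2 = 9999800001/640000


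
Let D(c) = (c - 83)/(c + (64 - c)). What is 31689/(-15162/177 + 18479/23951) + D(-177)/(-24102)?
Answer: -147594849945511/395381874528 ≈ -373.30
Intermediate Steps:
D(c) = -83/64 + c/64 (D(c) = (-83 + c)/64 = (-83 + c)*(1/64) = -83/64 + c/64)
31689/(-15162/177 + 18479/23951) + D(-177)/(-24102) = 31689/(-15162/177 + 18479/23951) + (-83/64 + (1/64)*(-177))/(-24102) = 31689/(-15162*1/177 + 18479*(1/23951)) + (-83/64 - 177/64)*(-1/24102) = 31689/(-5054/59 + 18479/23951) - 65/16*(-1/24102) = 31689/(-119958093/1413109) + 5/29664 = 31689*(-1413109/119958093) + 5/29664 = -4975556789/13328677 + 5/29664 = -147594849945511/395381874528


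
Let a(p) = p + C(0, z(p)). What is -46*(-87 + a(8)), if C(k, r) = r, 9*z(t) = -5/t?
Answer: 130939/36 ≈ 3637.2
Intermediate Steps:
z(t) = -5/(9*t) (z(t) = (-5/t)/9 = -5/(9*t))
a(p) = p - 5/(9*p)
-46*(-87 + a(8)) = -46*(-87 + (8 - 5/9/8)) = -46*(-87 + (8 - 5/9*⅛)) = -46*(-87 + (8 - 5/72)) = -46*(-87 + 571/72) = -46*(-5693/72) = 130939/36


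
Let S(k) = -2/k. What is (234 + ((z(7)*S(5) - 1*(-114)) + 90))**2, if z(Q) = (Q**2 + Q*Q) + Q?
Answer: 156816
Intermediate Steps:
z(Q) = Q + 2*Q**2 (z(Q) = (Q**2 + Q**2) + Q = 2*Q**2 + Q = Q + 2*Q**2)
(234 + ((z(7)*S(5) - 1*(-114)) + 90))**2 = (234 + (((7*(1 + 2*7))*(-2/5) - 1*(-114)) + 90))**2 = (234 + (((7*(1 + 14))*(-2*1/5) + 114) + 90))**2 = (234 + (((7*15)*(-2/5) + 114) + 90))**2 = (234 + ((105*(-2/5) + 114) + 90))**2 = (234 + ((-42 + 114) + 90))**2 = (234 + (72 + 90))**2 = (234 + 162)**2 = 396**2 = 156816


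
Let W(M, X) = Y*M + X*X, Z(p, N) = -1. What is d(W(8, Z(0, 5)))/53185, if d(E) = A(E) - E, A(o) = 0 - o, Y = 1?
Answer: -18/53185 ≈ -0.00033844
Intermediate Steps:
A(o) = -o
W(M, X) = M + X**2 (W(M, X) = 1*M + X*X = M + X**2)
d(E) = -2*E (d(E) = -E - E = -2*E)
d(W(8, Z(0, 5)))/53185 = -2*(8 + (-1)**2)/53185 = -2*(8 + 1)*(1/53185) = -2*9*(1/53185) = -18*1/53185 = -18/53185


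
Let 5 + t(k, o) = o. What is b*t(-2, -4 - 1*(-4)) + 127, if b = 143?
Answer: -588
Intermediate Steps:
t(k, o) = -5 + o
b*t(-2, -4 - 1*(-4)) + 127 = 143*(-5 + (-4 - 1*(-4))) + 127 = 143*(-5 + (-4 + 4)) + 127 = 143*(-5 + 0) + 127 = 143*(-5) + 127 = -715 + 127 = -588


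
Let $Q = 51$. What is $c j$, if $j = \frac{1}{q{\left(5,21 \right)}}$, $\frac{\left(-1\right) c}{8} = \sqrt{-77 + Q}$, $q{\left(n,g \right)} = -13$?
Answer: $\frac{8 i \sqrt{26}}{13} \approx 3.1379 i$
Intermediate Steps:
$c = - 8 i \sqrt{26}$ ($c = - 8 \sqrt{-77 + 51} = - 8 \sqrt{-26} = - 8 i \sqrt{26} \approx - 40.792 i$)
$j = - \frac{1}{13}$ ($j = \frac{1}{-13} = - \frac{1}{13} \approx -0.076923$)
$c j = - 8 i \sqrt{26} \left(- \frac{1}{13}\right) = \frac{8 i \sqrt{26}}{13}$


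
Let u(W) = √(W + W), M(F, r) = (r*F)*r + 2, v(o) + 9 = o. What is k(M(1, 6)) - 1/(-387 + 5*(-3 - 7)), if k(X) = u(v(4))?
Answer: 1/437 + I*√10 ≈ 0.0022883 + 3.1623*I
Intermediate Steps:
v(o) = -9 + o
M(F, r) = 2 + F*r² (M(F, r) = (F*r)*r + 2 = F*r² + 2 = 2 + F*r²)
u(W) = √2*√W (u(W) = √(2*W) = √2*√W)
k(X) = I*√10 (k(X) = √2*√(-9 + 4) = √2*√(-5) = √2*(I*√5) = I*√10)
k(M(1, 6)) - 1/(-387 + 5*(-3 - 7)) = I*√10 - 1/(-387 + 5*(-3 - 7)) = I*√10 - 1/(-387 + 5*(-10)) = I*√10 - 1/(-387 - 50) = I*√10 - 1/(-437) = I*√10 - 1*(-1/437) = I*√10 + 1/437 = 1/437 + I*√10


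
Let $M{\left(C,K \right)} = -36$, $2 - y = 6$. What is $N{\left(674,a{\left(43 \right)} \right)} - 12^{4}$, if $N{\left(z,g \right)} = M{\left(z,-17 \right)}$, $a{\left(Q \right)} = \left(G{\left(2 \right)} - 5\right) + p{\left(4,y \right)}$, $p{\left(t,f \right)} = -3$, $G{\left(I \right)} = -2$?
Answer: $-20772$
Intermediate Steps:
$y = -4$ ($y = 2 - 6 = -4$)
$a{\left(Q \right)} = -10$ ($a{\left(Q \right)} = \left(-2 - 5\right) - 3 = -7 - 3 = -10$)
$N{\left(z,g \right)} = -36$
$N{\left(674,a{\left(43 \right)} \right)} - 12^{4} = -36 - 12^{4} = -36 - 20736 = -20772$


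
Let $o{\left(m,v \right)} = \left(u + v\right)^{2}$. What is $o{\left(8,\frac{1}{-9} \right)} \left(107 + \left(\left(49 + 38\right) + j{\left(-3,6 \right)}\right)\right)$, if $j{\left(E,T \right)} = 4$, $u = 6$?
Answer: $\frac{61798}{9} \approx 6866.4$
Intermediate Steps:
$o{\left(m,v \right)} = \left(6 + v\right)^{2}$
$o{\left(8,\frac{1}{-9} \right)} \left(107 + \left(\left(49 + 38\right) + j{\left(-3,6 \right)}\right)\right) = \left(6 + \frac{1}{-9}\right)^{2} \left(107 + \left(\left(49 + 38\right) + 4\right)\right) = \left(6 - \frac{1}{9}\right)^{2} \left(107 + \left(87 + 4\right)\right) = \left(\frac{53}{9}\right)^{2} \left(107 + 91\right) = \frac{2809}{81} \cdot 198 = \frac{61798}{9}$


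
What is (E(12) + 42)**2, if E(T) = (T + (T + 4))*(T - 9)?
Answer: 15876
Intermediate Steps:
E(T) = (-9 + T)*(4 + 2*T) (E(T) = (T + (4 + T))*(-9 + T) = (4 + 2*T)*(-9 + T) = (-9 + T)*(4 + 2*T))
(E(12) + 42)**2 = ((-36 - 14*12 + 2*12**2) + 42)**2 = ((-36 - 168 + 2*144) + 42)**2 = ((-36 - 168 + 288) + 42)**2 = (84 + 42)**2 = 126**2 = 15876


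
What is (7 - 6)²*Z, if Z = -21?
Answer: -21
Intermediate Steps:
(7 - 6)²*Z = (7 - 6)²*(-21) = 1²*(-21) = 1*(-21) = -21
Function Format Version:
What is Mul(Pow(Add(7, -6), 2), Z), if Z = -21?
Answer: -21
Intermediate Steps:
Mul(Pow(Add(7, -6), 2), Z) = Mul(Pow(Add(7, -6), 2), -21) = Mul(Pow(1, 2), -21) = Mul(1, -21) = -21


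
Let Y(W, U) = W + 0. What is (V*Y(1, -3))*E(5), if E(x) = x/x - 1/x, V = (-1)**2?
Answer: 4/5 ≈ 0.80000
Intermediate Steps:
Y(W, U) = W
V = 1
E(x) = 1 - 1/x
(V*Y(1, -3))*E(5) = (1*1)*((-1 + 5)/5) = 1*((1/5)*4) = 1*(4/5) = 4/5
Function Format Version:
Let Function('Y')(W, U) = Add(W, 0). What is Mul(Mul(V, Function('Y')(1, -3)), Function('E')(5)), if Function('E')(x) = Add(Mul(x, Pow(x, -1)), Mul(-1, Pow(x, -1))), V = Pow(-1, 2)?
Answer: Rational(4, 5) ≈ 0.80000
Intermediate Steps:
Function('Y')(W, U) = W
V = 1
Function('E')(x) = Add(1, Mul(-1, Pow(x, -1)))
Mul(Mul(V, Function('Y')(1, -3)), Function('E')(5)) = Mul(Mul(1, 1), Mul(Pow(5, -1), Add(-1, 5))) = Mul(1, Mul(Rational(1, 5), 4)) = Mul(1, Rational(4, 5)) = Rational(4, 5)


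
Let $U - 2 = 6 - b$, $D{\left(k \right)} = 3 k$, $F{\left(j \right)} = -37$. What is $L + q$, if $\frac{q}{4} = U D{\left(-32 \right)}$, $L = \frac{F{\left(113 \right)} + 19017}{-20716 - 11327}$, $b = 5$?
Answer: $- \frac{36932516}{32043} \approx -1152.6$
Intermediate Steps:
$U = 3$ ($U = 2 + \left(6 - 5\right) = 2 + 1 = 3$)
$L = - \frac{18980}{32043}$ ($L = \frac{-37 + 19017}{-20716 - 11327} = \frac{18980}{-32043} = 18980 \left(- \frac{1}{32043}\right) = - \frac{18980}{32043} \approx -0.59233$)
$q = -1152$ ($q = 4 \cdot 3 \cdot 3 \left(-32\right) = 4 \cdot 3 \left(-96\right) = 4 \left(-288\right) = -1152$)
$L + q = - \frac{18980}{32043} - 1152 = - \frac{36932516}{32043}$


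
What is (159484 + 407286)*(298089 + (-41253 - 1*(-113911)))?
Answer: 210128277190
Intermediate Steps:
(159484 + 407286)*(298089 + (-41253 - 1*(-113911))) = 566770*(298089 + (-41253 + 113911)) = 566770*(298089 + 72658) = 566770*370747 = 210128277190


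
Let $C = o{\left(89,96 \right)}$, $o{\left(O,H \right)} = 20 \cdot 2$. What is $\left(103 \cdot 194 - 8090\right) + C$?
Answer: $11932$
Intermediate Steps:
$o{\left(O,H \right)} = 40$
$C = 40$
$\left(103 \cdot 194 - 8090\right) + C = \left(103 \cdot 194 - 8090\right) + 40 = \left(19982 - 8090\right) + 40 = 11892 + 40 = 11932$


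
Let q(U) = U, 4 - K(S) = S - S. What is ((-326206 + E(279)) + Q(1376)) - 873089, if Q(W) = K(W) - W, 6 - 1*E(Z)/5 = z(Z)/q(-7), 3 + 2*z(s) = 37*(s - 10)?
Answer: -8379584/7 ≈ -1.1971e+6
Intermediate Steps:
K(S) = 4 (K(S) = 4 - (S - S) = 4 - 1*0 = 4 + 0 = 4)
z(s) = -373/2 + 37*s/2 (z(s) = -3/2 + (37*(s - 10))/2 = -3/2 + (37*(-10 + s))/2 = -3/2 + (-370 + 37*s)/2 = -3/2 + (-185 + 37*s/2) = -373/2 + 37*s/2)
E(Z) = -1445/14 + 185*Z/14 (E(Z) = 30 - 5*(-373/2 + 37*Z/2)/(-7) = 30 - 5*(-373/2 + 37*Z/2)*(-1)/7 = 30 - 5*(373/14 - 37*Z/14) = 30 + (-1865/14 + 185*Z/14) = -1445/14 + 185*Z/14)
Q(W) = 4 - W
((-326206 + E(279)) + Q(1376)) - 873089 = ((-326206 + (-1445/14 + (185/14)*279)) + (4 - 1*1376)) - 873089 = ((-326206 + (-1445/14 + 51615/14)) + (4 - 1376)) - 873089 = ((-326206 + 25085/7) - 1372) - 873089 = (-2258357/7 - 1372) - 873089 = -2267961/7 - 873089 = -8379584/7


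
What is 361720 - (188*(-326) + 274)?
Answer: 422734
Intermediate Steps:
361720 - (188*(-326) + 274) = 361720 - (-61288 + 274) = 361720 - 1*(-61014) = 361720 + 61014 = 422734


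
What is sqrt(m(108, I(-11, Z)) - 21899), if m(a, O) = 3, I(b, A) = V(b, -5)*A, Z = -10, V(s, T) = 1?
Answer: 2*I*sqrt(5474) ≈ 147.97*I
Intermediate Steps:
I(b, A) = A (I(b, A) = 1*A = A)
sqrt(m(108, I(-11, Z)) - 21899) = sqrt(3 - 21899) = sqrt(-21896) = 2*I*sqrt(5474)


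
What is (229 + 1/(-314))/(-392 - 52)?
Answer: -71905/139416 ≈ -0.51576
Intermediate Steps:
(229 + 1/(-314))/(-392 - 52) = (229 - 1/314)/(-444) = (71905/314)*(-1/444) = -71905/139416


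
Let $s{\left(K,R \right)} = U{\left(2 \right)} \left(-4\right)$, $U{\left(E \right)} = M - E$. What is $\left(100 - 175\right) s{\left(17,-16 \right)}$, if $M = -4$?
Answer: $-1800$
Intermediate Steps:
$U{\left(E \right)} = -4 - E$
$s{\left(K,R \right)} = 24$ ($s{\left(K,R \right)} = \left(-4 - 2\right) \left(-4\right) = \left(-6\right) \left(-4\right) = 24$)
$\left(100 - 175\right) s{\left(17,-16 \right)} = \left(100 - 175\right) 24 = \left(-75\right) 24 = -1800$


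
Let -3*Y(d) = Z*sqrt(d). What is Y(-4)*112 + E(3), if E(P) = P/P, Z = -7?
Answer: 1 + 1568*I/3 ≈ 1.0 + 522.67*I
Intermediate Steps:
E(P) = 1
Y(d) = 7*sqrt(d)/3 (Y(d) = -(-7)*sqrt(d)/3 = 7*sqrt(d)/3)
Y(-4)*112 + E(3) = (7*sqrt(-4)/3)*112 + 1 = (7*(2*I)/3)*112 + 1 = (14*I/3)*112 + 1 = 1568*I/3 + 1 = 1 + 1568*I/3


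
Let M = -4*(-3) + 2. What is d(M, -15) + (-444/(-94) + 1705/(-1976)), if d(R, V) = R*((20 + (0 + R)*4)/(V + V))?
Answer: -44029849/1393080 ≈ -31.606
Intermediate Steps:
M = 14 (M = 12 + 2 = 14)
d(R, V) = R*(20 + 4*R)/(2*V) (d(R, V) = R*((20 + R*4)/((2*V))) = R*((20 + 4*R)*(1/(2*V))) = R*((20 + 4*R)/(2*V)) = R*(20 + 4*R)/(2*V))
d(M, -15) + (-444/(-94) + 1705/(-1976)) = 2*14*(5 + 14)/(-15) + (-444/(-94) + 1705/(-1976)) = 2*14*(-1/15)*19 + (-444*(-1/94) + 1705*(-1/1976)) = -532/15 + (222/47 - 1705/1976) = -532/15 + 358537/92872 = -44029849/1393080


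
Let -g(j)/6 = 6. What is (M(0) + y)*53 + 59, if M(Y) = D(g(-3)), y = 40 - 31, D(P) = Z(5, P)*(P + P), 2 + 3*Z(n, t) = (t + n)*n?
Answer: 200240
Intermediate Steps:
Z(n, t) = -⅔ + n*(n + t)/3 (Z(n, t) = -⅔ + ((t + n)*n)/3 = -⅔ + ((n + t)*n)/3 = -⅔ + (n*(n + t))/3 = -⅔ + n*(n + t)/3)
g(j) = -36 (g(j) = -6*6 = -36)
D(P) = 2*P*(23/3 + 5*P/3) (D(P) = (-⅔ + (⅓)*5² + (⅓)*5*P)*(P + P) = (-⅔ + (⅓)*25 + 5*P/3)*(2*P) = (-⅔ + 25/3 + 5*P/3)*(2*P) = (23/3 + 5*P/3)*(2*P) = 2*P*(23/3 + 5*P/3))
y = 9
M(Y) = 3768 (M(Y) = (⅔)*(-36)*(23 + 5*(-36)) = (⅔)*(-36)*(23 - 180) = (⅔)*(-36)*(-157) = 3768)
(M(0) + y)*53 + 59 = (3768 + 9)*53 + 59 = 3777*53 + 59 = 200181 + 59 = 200240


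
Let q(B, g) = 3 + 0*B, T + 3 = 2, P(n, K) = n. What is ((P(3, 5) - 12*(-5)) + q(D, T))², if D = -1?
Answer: 4356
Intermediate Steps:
T = -1 (T = -3 + 2 = -1)
q(B, g) = 3 (q(B, g) = 3 + 0 = 3)
((P(3, 5) - 12*(-5)) + q(D, T))² = ((3 - 12*(-5)) + 3)² = ((3 - 3*(-20)) + 3)² = ((3 + 60) + 3)² = (63 + 3)² = 66² = 4356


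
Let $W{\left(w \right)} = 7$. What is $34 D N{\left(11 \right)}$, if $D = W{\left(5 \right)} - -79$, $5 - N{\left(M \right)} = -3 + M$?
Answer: $-8772$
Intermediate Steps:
$N{\left(M \right)} = 8 - M$ ($N{\left(M \right)} = 5 - \left(-3 + M\right) = 8 - M$)
$D = 86$ ($D = 7 - -79 = 7 + 79 = 86$)
$34 D N{\left(11 \right)} = 34 \cdot 86 \left(8 - 11\right) = 2924 \left(8 - 11\right) = 2924 \left(-3\right) = -8772$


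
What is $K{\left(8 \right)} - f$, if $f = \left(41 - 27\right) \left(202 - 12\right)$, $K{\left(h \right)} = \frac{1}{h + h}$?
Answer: $- \frac{42559}{16} \approx -2659.9$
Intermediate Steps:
$K{\left(h \right)} = \frac{1}{2 h}$
$f = 2660$ ($f = 14 \cdot 190 = 2660$)
$K{\left(8 \right)} - f = \frac{1}{2 \cdot 8} - 2660 = \frac{1}{2} \cdot \frac{1}{8} - 2660 = \frac{1}{16} - 2660 = - \frac{42559}{16}$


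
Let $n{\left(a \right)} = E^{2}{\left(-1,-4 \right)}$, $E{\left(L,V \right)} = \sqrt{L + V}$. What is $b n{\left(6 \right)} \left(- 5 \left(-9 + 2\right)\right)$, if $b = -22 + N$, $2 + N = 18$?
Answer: $1050$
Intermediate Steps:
$N = 16$ ($N = -2 + 18 = 16$)
$n{\left(a \right)} = -5$ ($n{\left(a \right)} = \left(\sqrt{-1 - 4}\right)^{2} = \left(\sqrt{-5}\right)^{2} = \left(i \sqrt{5}\right)^{2} = -5$)
$b = -6$ ($b = -22 + 16 = -6$)
$b n{\left(6 \right)} \left(- 5 \left(-9 + 2\right)\right) = - 6 \left(- 5 \left(- 5 \left(-9 + 2\right)\right)\right) = - 6 \left(- 5 \left(\left(-5\right) \left(-7\right)\right)\right) = - 6 \left(\left(-5\right) 35\right) = \left(-6\right) \left(-175\right) = 1050$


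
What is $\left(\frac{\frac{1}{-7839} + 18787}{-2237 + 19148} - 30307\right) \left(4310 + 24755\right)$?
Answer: $- \frac{116768932646675215}{132565329} \approx -8.8084 \cdot 10^{8}$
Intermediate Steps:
$\left(\frac{\frac{1}{-7839} + 18787}{-2237 + 19148} - 30307\right) \left(4310 + 24755\right) = \left(\frac{- \frac{1}{7839} + 18787}{16911} - 30307\right) 29065 = \left(\frac{147271292}{7839} \cdot \frac{1}{16911} - 30307\right) 29065 = \left(\frac{147271292}{132565329} - 30307\right) 29065 = \left(- \frac{4017510154711}{132565329}\right) 29065 = - \frac{116768932646675215}{132565329}$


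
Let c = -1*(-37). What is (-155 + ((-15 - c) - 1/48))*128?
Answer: -79496/3 ≈ -26499.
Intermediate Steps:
c = 37
(-155 + ((-15 - c) - 1/48))*128 = (-155 + ((-15 - 1*37) - 1/48))*128 = (-155 + ((-15 - 37) - 1*1/48))*128 = (-155 + (-52 - 1/48))*128 = (-155 - 2497/48)*128 = -9937/48*128 = -79496/3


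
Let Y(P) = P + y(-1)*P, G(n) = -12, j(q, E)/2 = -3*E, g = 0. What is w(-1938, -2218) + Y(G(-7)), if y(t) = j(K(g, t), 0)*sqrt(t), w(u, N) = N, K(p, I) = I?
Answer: -2230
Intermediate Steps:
j(q, E) = -6*E (j(q, E) = 2*(-3*E) = -6*E)
y(t) = 0 (y(t) = (-6*0)*sqrt(t) = 0*sqrt(t) = 0)
Y(P) = P (Y(P) = P + 0*P = P + 0 = P)
w(-1938, -2218) + Y(G(-7)) = -2218 - 12 = -2230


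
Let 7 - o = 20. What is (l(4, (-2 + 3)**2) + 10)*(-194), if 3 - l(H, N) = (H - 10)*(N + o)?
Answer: 11446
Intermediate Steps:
o = -13 (o = 7 - 1*20 = 7 - 20 = -13)
l(H, N) = 3 - (-13 + N)*(-10 + H) (l(H, N) = 3 - (H - 10)*(N - 13) = 3 - (-10 + H)*(-13 + N) = 3 - (-13 + N)*(-10 + H))
(l(4, (-2 + 3)**2) + 10)*(-194) = ((-127 + 10*(-2 + 3)**2 + 13*4 - 1*4*(-2 + 3)**2) + 10)*(-194) = ((-127 + 10*1**2 + 52 - 1*4*1**2) + 10)*(-194) = ((-127 + 10*1 + 52 - 1*4*1) + 10)*(-194) = ((-127 + 10 + 52 - 4) + 10)*(-194) = (-69 + 10)*(-194) = -59*(-194) = 11446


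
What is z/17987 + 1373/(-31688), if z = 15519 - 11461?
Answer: 103893753/569972056 ≈ 0.18228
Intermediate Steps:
z = 4058
z/17987 + 1373/(-31688) = 4058/17987 + 1373/(-31688) = 4058*(1/17987) + 1373*(-1/31688) = 4058/17987 - 1373/31688 = 103893753/569972056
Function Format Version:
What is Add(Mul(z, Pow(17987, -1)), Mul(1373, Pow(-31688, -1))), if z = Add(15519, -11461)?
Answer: Rational(103893753, 569972056) ≈ 0.18228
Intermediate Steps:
z = 4058
Add(Mul(z, Pow(17987, -1)), Mul(1373, Pow(-31688, -1))) = Add(Mul(4058, Pow(17987, -1)), Mul(1373, Pow(-31688, -1))) = Add(Mul(4058, Rational(1, 17987)), Mul(1373, Rational(-1, 31688))) = Add(Rational(4058, 17987), Rational(-1373, 31688)) = Rational(103893753, 569972056)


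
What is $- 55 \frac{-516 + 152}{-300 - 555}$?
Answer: $- \frac{4004}{171} \approx -23.415$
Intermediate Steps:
$- 55 \frac{-516 + 152}{-300 - 555} = - 55 \left(- \frac{364}{-855}\right) = - 55 \left(\left(-364\right) \left(- \frac{1}{855}\right)\right) = \left(-55\right) \frac{364}{855} = - \frac{4004}{171}$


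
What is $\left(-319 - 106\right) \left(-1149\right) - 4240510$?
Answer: $-3752185$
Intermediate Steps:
$\left(-319 - 106\right) \left(-1149\right) - 4240510 = \left(-425\right) \left(-1149\right) - 4240510 = 488325 - 4240510 = -3752185$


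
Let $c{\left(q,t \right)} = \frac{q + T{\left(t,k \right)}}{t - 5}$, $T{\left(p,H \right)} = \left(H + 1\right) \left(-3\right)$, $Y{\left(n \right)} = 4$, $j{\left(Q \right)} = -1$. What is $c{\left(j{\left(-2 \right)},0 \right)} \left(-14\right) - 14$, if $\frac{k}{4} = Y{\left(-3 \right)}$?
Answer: $- \frac{798}{5} \approx -159.6$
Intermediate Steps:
$k = 16$ ($k = 4 \cdot 4 = 16$)
$T{\left(p,H \right)} = -3 - 3 H$ ($T{\left(p,H \right)} = \left(1 + H\right) \left(-3\right) = -3 - 3 H$)
$c{\left(q,t \right)} = \frac{-51 + q}{-5 + t}$ ($c{\left(q,t \right)} = \frac{q - 51}{t - 5} = \frac{q - 51}{-5 + t} = \frac{-51 + q}{-5 + t}$)
$c{\left(j{\left(-2 \right)},0 \right)} \left(-14\right) - 14 = \frac{-51 - 1}{-5 + 0} \left(-14\right) - 14 = \frac{1}{-5} \left(-52\right) \left(-14\right) - 14 = \left(- \frac{1}{5}\right) \left(-52\right) \left(-14\right) - 14 = \frac{52}{5} \left(-14\right) - 14 = - \frac{728}{5} - 14 = - \frac{798}{5}$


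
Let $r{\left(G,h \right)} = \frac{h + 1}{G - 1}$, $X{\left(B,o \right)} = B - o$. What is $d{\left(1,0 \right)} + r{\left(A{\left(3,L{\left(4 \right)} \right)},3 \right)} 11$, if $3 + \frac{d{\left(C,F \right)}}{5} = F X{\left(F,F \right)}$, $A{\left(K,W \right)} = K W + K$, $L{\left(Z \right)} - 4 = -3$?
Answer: $- \frac{31}{5} \approx -6.2$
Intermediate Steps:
$L{\left(Z \right)} = 1$ ($L{\left(Z \right)} = 4 - 3 = 1$)
$A{\left(K,W \right)} = K + K W$
$r{\left(G,h \right)} = \frac{1 + h}{-1 + G}$
$d{\left(C,F \right)} = -15$ ($d{\left(C,F \right)} = -15 + 5 F \left(F - F\right) = -15 + 5 F 0 = -15 + 5 \cdot 0 = -15 + 0 = -15$)
$d{\left(1,0 \right)} + r{\left(A{\left(3,L{\left(4 \right)} \right)},3 \right)} 11 = -15 + \frac{1 + 3}{-1 + 3 \left(1 + 1\right)} 11 = -15 + \frac{1}{-1 + 3 \cdot 2} \cdot 4 \cdot 11 = -15 + \frac{1}{-1 + 6} \cdot 4 \cdot 11 = -15 + \frac{1}{5} \cdot 4 \cdot 11 = -15 + \frac{4}{5} \cdot 11 = -15 + \frac{44}{5} = - \frac{31}{5}$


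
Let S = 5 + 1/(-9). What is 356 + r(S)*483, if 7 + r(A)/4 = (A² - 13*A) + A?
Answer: -2169040/27 ≈ -80335.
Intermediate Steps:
S = 44/9 (S = 5 - ⅑ = 44/9 ≈ 4.8889)
r(A) = -28 - 48*A + 4*A² (r(A) = -28 + 4*((A² - 13*A) + A) = -28 + 4*(A² - 12*A) = -28 + (-48*A + 4*A²) = -28 - 48*A + 4*A²)
356 + r(S)*483 = 356 + (-28 - 48*44/9 + 4*(44/9)²)*483 = 356 + (-28 - 704/3 + 4*(1936/81))*483 = 356 + (-28 - 704/3 + 7744/81)*483 = 356 - 13532/81*483 = 356 - 2178652/27 = -2169040/27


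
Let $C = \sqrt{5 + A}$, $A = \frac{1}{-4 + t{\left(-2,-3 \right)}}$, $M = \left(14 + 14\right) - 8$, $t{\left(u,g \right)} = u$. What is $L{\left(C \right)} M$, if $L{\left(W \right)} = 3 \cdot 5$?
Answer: $300$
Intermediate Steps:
$M = 20$ ($M = 28 - 8 = 20$)
$A = - \frac{1}{6}$ ($A = \frac{1}{-4 - 2} = \frac{1}{-6} = - \frac{1}{6} \approx -0.16667$)
$C = \frac{\sqrt{174}}{6}$ ($C = \sqrt{5 - \frac{1}{6}} = \sqrt{\frac{29}{6}} = \frac{\sqrt{174}}{6} \approx 2.1985$)
$L{\left(W \right)} = 15$
$L{\left(C \right)} M = 15 \cdot 20 = 300$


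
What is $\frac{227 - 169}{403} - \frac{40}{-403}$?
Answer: $\frac{98}{403} \approx 0.24318$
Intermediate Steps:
$\frac{227 - 169}{403} - \frac{40}{-403} = 58 \cdot \frac{1}{403} - - \frac{40}{403} = \frac{58}{403} + \frac{40}{403} = \frac{98}{403}$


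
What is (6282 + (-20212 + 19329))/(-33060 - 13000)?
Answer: -5399/46060 ≈ -0.11722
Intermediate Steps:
(6282 + (-20212 + 19329))/(-33060 - 13000) = (6282 - 883)/(-46060) = 5399*(-1/46060) = -5399/46060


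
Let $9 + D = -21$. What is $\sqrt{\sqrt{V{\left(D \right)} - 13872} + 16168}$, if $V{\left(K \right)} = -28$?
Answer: $\sqrt{16168 + 10 i \sqrt{139}} \approx 127.15 + 0.4636 i$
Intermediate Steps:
$D = -30$ ($D = -9 - 21 = -30$)
$\sqrt{\sqrt{V{\left(D \right)} - 13872} + 16168} = \sqrt{\sqrt{-28 - 13872} + 16168} = \sqrt{\sqrt{-13900} + 16168} = \sqrt{10 i \sqrt{139} + 16168} = \sqrt{16168 + 10 i \sqrt{139}}$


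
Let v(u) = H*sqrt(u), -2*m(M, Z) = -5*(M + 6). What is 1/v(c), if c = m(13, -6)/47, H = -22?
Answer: -sqrt(8930)/2090 ≈ -0.045215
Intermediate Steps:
m(M, Z) = 15 + 5*M/2 (m(M, Z) = -(-5)*(M + 6)/2 = -(-5)*(6 + M)/2 = -(-30 - 5*M)/2 = 15 + 5*M/2)
c = 95/94 (c = (15 + (5/2)*13)/47 = (15 + 65/2)*(1/47) = (95/2)*(1/47) = 95/94 ≈ 1.0106)
v(u) = -22*sqrt(u)
1/v(c) = 1/(-11*sqrt(8930)/47) = -sqrt(8930)/2090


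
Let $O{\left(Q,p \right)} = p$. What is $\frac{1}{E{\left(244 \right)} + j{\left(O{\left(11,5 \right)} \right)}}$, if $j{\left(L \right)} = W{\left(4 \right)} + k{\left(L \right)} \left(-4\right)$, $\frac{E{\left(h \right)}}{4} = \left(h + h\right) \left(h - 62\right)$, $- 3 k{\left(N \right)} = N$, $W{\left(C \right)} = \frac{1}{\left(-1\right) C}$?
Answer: $\frac{12}{4263245} \approx 2.8148 \cdot 10^{-6}$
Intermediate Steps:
$W{\left(C \right)} = - \frac{1}{C}$
$k{\left(N \right)} = - \frac{N}{3}$
$E{\left(h \right)} = 8 h \left(-62 + h\right)$ ($E{\left(h \right)} = 4 \left(h + h\right) \left(h - 62\right) = 4 \cdot 2 h \left(-62 + h\right) = 8 h \left(-62 + h\right)$)
$j{\left(L \right)} = - \frac{1}{4} + \frac{4 L}{3}$ ($j{\left(L \right)} = - \frac{1}{4} + - \frac{L}{3} \left(-4\right) = \left(-1\right) \frac{1}{4} + \frac{4 L}{3} = - \frac{1}{4} + \frac{4 L}{3}$)
$\frac{1}{E{\left(244 \right)} + j{\left(O{\left(11,5 \right)} \right)}} = \frac{1}{8 \cdot 244 \left(-62 + 244\right) + \left(- \frac{1}{4} + \frac{4}{3} \cdot 5\right)} = \frac{1}{8 \cdot 244 \cdot 182 + \left(- \frac{1}{4} + \frac{20}{3}\right)} = \frac{1}{355264 + \frac{77}{12}} = \frac{1}{\frac{4263245}{12}} = \frac{12}{4263245}$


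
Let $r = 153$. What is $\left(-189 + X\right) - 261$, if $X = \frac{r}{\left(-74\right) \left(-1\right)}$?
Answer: $- \frac{33147}{74} \approx -447.93$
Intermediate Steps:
$X = \frac{153}{74}$ ($X = \frac{153}{\left(-74\right) \left(-1\right)} = \frac{153}{74} \approx 2.0676$)
$\left(-189 + X\right) - 261 = \left(-189 + \frac{153}{74}\right) - 261 = - \frac{13833}{74} - 261 = - \frac{33147}{74}$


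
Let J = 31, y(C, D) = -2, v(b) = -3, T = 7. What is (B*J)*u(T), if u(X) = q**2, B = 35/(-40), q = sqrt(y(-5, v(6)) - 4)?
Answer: 651/4 ≈ 162.75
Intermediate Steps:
q = I*sqrt(6) (q = sqrt(-2 - 4) = sqrt(-6) = I*sqrt(6) ≈ 2.4495*I)
B = -7/8 (B = 35*(-1/40) = -7/8 ≈ -0.87500)
u(X) = -6 (u(X) = (I*sqrt(6))**2 = -6)
(B*J)*u(T) = -7/8*31*(-6) = -217/8*(-6) = 651/4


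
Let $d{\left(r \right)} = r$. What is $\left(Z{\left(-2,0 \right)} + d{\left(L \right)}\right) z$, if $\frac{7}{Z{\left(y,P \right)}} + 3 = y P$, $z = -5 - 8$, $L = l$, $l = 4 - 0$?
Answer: $- \frac{65}{3} \approx -21.667$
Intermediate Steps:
$l = 4$ ($l = 4 + 0 = 4$)
$L = 4$
$z = -13$ ($z = -5 - 8 = -13$)
$Z{\left(y,P \right)} = \frac{7}{-3 + P y}$ ($Z{\left(y,P \right)} = \frac{7}{-3 + y P} = \frac{7}{-3 + P y}$)
$\left(Z{\left(-2,0 \right)} + d{\left(L \right)}\right) z = \left(\frac{7}{-3 + 0 \left(-2\right)} + 4\right) \left(-13\right) = \left(\frac{7}{-3 + 0} + 4\right) \left(-13\right) = \left(\frac{7}{-3} + 4\right) \left(-13\right) = \left(7 \left(- \frac{1}{3}\right) + 4\right) \left(-13\right) = \left(- \frac{7}{3} + 4\right) \left(-13\right) = \frac{5}{3} \left(-13\right) = - \frac{65}{3}$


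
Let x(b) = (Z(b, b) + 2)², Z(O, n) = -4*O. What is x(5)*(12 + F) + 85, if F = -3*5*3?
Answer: -10607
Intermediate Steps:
F = -45 (F = -15*3 = -45)
x(b) = (2 - 4*b)² (x(b) = (-4*b + 2)² = (2 - 4*b)²)
x(5)*(12 + F) + 85 = (4*(-1 + 2*5)²)*(12 - 45) + 85 = (4*(-1 + 10)²)*(-33) + 85 = (4*9²)*(-33) + 85 = (4*81)*(-33) + 85 = 324*(-33) + 85 = -10692 + 85 = -10607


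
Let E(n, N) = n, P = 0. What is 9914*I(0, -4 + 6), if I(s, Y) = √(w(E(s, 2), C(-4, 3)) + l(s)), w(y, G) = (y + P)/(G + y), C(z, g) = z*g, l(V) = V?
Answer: 0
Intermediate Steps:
C(z, g) = g*z
w(y, G) = y/(G + y) (w(y, G) = (y + 0)/(G + y) = y/(G + y))
I(s, Y) = √(s + s/(-12 + s)) (I(s, Y) = √(s/(3*(-4) + s) + s) = √(s/(-12 + s) + s) = √(s + s/(-12 + s)))
9914*I(0, -4 + 6) = 9914*√(0*(-11 + 0)/(-12 + 0)) = 9914*√(0*(-11)/(-12)) = 9914*√(0*(-1/12)*(-11)) = 9914*√0 = 9914*0 = 0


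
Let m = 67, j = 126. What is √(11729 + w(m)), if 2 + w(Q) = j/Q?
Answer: 3*√5850105/67 ≈ 108.30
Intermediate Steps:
w(Q) = -2 + 126/Q
√(11729 + w(m)) = √(11729 + (-2 + 126/67)) = √(11729 - 8/67) = √(785835/67) = 3*√5850105/67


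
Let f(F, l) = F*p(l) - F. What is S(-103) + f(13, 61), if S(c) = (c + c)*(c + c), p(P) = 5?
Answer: 42488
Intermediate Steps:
S(c) = 4*c² (S(c) = (2*c)*(2*c) = 4*c²)
f(F, l) = 4*F (f(F, l) = F*5 - F = 5*F - F = 4*F)
S(-103) + f(13, 61) = 4*(-103)² + 4*13 = 4*10609 + 52 = 42436 + 52 = 42488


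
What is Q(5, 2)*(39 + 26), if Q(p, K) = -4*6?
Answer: -1560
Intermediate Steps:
Q(p, K) = -24
Q(5, 2)*(39 + 26) = -24*(39 + 26) = -24*65 = -1560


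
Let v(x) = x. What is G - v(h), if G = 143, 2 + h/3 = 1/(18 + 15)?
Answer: 1638/11 ≈ 148.91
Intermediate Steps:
h = -65/11 (h = -6 + 3/(18 + 15) = -6 + 3/33 = -6 + 3*(1/33) = -6 + 1/11 = -65/11 ≈ -5.9091)
G - v(h) = 143 - 1*(-65/11) = 143 + 65/11 = 1638/11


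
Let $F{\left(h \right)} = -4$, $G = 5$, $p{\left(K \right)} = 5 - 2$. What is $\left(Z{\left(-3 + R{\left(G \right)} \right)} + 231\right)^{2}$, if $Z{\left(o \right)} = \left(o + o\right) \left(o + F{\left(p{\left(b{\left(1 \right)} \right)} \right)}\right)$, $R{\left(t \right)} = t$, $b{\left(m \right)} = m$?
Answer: $49729$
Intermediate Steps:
$p{\left(K \right)} = 3$ ($p{\left(K \right)} = 5 - 2 = 3$)
$Z{\left(o \right)} = 2 o \left(-4 + o\right)$ ($Z{\left(o \right)} = \left(o + o\right) \left(o - 4\right) = 2 o \left(-4 + o\right)$)
$\left(Z{\left(-3 + R{\left(G \right)} \right)} + 231\right)^{2} = \left(2 \left(-3 + 5\right) \left(-4 + \left(-3 + 5\right)\right) + 231\right)^{2} = \left(2 \cdot 2 \left(-4 + 2\right) + 231\right)^{2} = \left(2 \cdot 2 \left(-2\right) + 231\right)^{2} = \left(-8 + 231\right)^{2} = 223^{2} = 49729$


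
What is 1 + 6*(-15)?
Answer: -89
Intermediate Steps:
1 + 6*(-15) = 1 - 90 = -89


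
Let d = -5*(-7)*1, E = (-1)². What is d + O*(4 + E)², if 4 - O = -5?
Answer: 260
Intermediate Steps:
E = 1
O = 9 (O = 4 - 1*(-5) = 4 + 5 = 9)
d = 35 (d = 35*1 = 35)
d + O*(4 + E)² = 35 + 9*(4 + 1)² = 35 + 9*5² = 35 + 9*25 = 35 + 225 = 260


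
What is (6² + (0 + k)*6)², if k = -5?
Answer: 36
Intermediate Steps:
(6² + (0 + k)*6)² = (6² + (0 - 5)*6)² = (36 - 5*6)² = (36 - 30)² = 6² = 36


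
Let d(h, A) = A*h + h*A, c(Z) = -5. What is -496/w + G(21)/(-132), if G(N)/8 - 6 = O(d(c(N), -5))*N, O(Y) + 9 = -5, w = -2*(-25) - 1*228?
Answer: 19816/979 ≈ 20.241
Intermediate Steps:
d(h, A) = 2*A*h (d(h, A) = A*h + A*h = 2*A*h)
w = -178 (w = 50 - 228 = -178)
O(Y) = -14 (O(Y) = -9 - 5 = -14)
G(N) = 48 - 112*N (G(N) = 48 + 8*(-14*N) = 48 - 112*N)
-496/w + G(21)/(-132) = -496/(-178) + (48 - 112*21)/(-132) = -496*(-1/178) + (48 - 2352)*(-1/132) = 248/89 - 2304*(-1/132) = 248/89 + 192/11 = 19816/979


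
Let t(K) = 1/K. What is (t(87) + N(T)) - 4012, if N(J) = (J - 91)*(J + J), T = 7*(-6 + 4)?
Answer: -93263/87 ≈ -1072.0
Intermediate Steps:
T = -14 (T = 7*(-2) = -14)
N(J) = 2*J*(-91 + J) (N(J) = (-91 + J)*(2*J) = 2*J*(-91 + J))
(t(87) + N(T)) - 4012 = (1/87 + 2*(-14)*(-91 - 14)) - 4012 = (1/87 + 2*(-14)*(-105)) - 4012 = (1/87 + 2940) - 4012 = 255781/87 - 4012 = -93263/87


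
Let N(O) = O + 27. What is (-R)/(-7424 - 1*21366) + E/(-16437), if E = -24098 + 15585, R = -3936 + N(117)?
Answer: 91380083/236610615 ≈ 0.38620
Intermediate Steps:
N(O) = 27 + O
R = -3792 (R = -3936 + (27 + 117) = -3936 + 144 = -3792)
E = -8513
(-R)/(-7424 - 1*21366) + E/(-16437) = (-1*(-3792))/(-7424 - 1*21366) - 8513/(-16437) = 3792/(-7424 - 21366) - 8513*(-1/16437) = 3792/(-28790) + 8513/16437 = 3792*(-1/28790) + 8513/16437 = -1896/14395 + 8513/16437 = 91380083/236610615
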